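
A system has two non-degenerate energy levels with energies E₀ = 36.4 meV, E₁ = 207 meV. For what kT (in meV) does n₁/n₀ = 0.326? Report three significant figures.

n₁/n₀ = exp[−(E₁−E₀)/kT] = 0.326.
⇒ (E₁−E₀)/kT = ln(1/0.326) = ln(3.0675) = 1.1209.
kT = 170.6 meV / 1.1209 = 152 meV.

152 meV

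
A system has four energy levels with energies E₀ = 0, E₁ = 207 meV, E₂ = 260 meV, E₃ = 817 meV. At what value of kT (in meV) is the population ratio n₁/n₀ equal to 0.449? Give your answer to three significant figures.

n₁/n₀ = exp[−(E₁−E₀)/kT] = 0.449.
⇒ (E₁−E₀)/kT = ln(1/0.449) = ln(2.2272) = 0.80075.
kT = 207 meV / 0.80075 = 259 meV.

259 meV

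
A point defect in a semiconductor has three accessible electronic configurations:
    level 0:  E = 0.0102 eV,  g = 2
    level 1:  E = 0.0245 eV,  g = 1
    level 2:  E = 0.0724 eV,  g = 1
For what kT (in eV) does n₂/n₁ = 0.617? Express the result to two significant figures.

0.099 eV

n₂/n₁ = (g₂/g₁) exp[−(E₂−E₁)/kT] = 0.617.
⇒ (E₂−E₁)/kT = ln((1/1)/0.617) = ln(1.621) = 0.4830.
kT = 0.0479 eV / 0.4830 = 0.099 eV.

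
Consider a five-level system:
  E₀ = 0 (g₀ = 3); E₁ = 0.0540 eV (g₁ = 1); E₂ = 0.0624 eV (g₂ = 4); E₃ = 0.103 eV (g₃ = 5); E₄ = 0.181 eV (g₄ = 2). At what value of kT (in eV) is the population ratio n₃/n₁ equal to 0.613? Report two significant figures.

0.023 eV

n₃/n₁ = (g₃/g₁) exp[−(E₃−E₁)/kT] = 0.613.
⇒ (E₃−E₁)/kT = ln((5/1)/0.613) = ln(8.157) = 2.099.
kT = 0.0490 eV / 2.099 = 0.023 eV.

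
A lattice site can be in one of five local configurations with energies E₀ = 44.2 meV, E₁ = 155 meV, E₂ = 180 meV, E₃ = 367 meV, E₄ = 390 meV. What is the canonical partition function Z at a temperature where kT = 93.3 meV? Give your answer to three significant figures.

Z = 0.993

Eᵢ/kT = 0.47374, 1.6613, 1.9293, 3.9335, 4.1801.
Z = Σ e^(−Eᵢ/kT) = e^(−0.47374) + e^(−1.6613) + e^(−1.9293) + e^(−3.9335) + e^(−4.1801) = 0.62267 + 0.18989 + 0.14525 + 0.019575 + 0.015297 = 0.99268.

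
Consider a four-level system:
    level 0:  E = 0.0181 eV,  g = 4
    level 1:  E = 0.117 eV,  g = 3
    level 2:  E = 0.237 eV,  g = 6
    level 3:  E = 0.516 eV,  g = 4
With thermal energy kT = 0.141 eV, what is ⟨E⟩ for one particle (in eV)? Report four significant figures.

0.08843 eV

Eᵢ/kT = 0.128369, 0.829787, 1.68085, 3.65957.
Z = Σ gᵢe^(−Eᵢ/kT) = 4·e^(−0.128369) + 3·e^(−0.829787) + 6·e^(−1.68085) + 4·e^(−3.65957) = 3.51812 + 1.30843 + 1.11729 + 0.102974 = 6.04681.
⟨E⟩ = Σ Eᵢ gᵢe^(−Eᵢ/kT) / Z = (0.0181·3.51812 + 0.117·1.30843 + 0.237·1.11729 + 0.516·0.102974) / 6.04681 = 0.08843 eV.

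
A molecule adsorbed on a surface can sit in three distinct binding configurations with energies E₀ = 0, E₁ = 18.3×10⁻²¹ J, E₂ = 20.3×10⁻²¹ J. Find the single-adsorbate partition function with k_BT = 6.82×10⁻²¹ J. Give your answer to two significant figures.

Eᵢ/kT = 0, 2.683, 2.977.
Z = Σ e^(−Eᵢ/kT) = e^(−0) + e^(−2.683) + e^(−2.977) = 1.000 + 0.06836 + 0.05095 = 1.119.

Z = 1.1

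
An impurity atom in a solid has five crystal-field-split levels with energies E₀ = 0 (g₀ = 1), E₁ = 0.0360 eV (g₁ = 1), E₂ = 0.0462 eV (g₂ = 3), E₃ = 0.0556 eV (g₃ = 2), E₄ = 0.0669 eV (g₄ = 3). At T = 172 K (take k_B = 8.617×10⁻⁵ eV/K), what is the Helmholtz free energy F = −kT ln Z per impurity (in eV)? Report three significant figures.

k_BT = 8.617×10⁻⁵ × 172 K = 0.014821 eV.
Eᵢ/kT = 0, 2.4290, 3.1172, 3.7514, 4.5139.
Z = Σ gᵢe^(−Eᵢ/kT) = 1·e^(−0) + 1·e^(−2.4290) + 3·e^(−3.1172) + 2·e^(−3.7514) + 3·e^(−4.5139) = 1.0000 + 0.088125 + 0.13284 + 0.046970 + 0.032867 = 1.3008.
F = −kT ln Z = −0.014821 × ln(1.3008) = −0.014821 × 0.26298 = -0.00390 eV.

-0.00390 eV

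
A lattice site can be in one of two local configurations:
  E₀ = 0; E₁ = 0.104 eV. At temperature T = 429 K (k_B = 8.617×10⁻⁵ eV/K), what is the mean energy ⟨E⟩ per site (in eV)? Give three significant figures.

k_BT = 8.617×10⁻⁵ × 429 K = 0.036967 eV.
Eᵢ/kT = 0, 2.8133.
Z = Σ e^(−Eᵢ/kT) = e^(−0) + e^(−2.8133) = 1.0000 + 0.060007 = 1.0600.
⟨E⟩ = Σ Eᵢ e^(−Eᵢ/kT) / Z = (0·1.0000 + 0.104·0.060007) / 1.0600 = 0.00589 eV.

0.00589 eV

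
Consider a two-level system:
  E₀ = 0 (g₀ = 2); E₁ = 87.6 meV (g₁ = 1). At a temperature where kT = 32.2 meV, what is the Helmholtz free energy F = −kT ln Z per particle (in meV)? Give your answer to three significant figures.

Eᵢ/kT = 0, 2.7205.
Z = Σ gᵢe^(−Eᵢ/kT) = 2·e^(−0) + 1·e^(−2.7205) = 2.0000 + 0.065842 = 2.0658.
F = −kT ln Z = −32.2 × ln(2.0658) = −32.2 × 0.72552 = -23.4 meV.

-23.4 meV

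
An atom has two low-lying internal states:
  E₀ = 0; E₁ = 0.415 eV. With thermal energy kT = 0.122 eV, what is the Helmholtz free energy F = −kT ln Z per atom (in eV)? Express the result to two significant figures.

Eᵢ/kT = 0, 3.402.
Z = Σ e^(−Eᵢ/kT) = e^(−0) + e^(−3.402) = 1.000 + 0.03331 = 1.033.
F = −kT ln Z = −0.122 × ln(1.033) = −0.122 × 0.03247 = -0.0040 eV.

-0.0040 eV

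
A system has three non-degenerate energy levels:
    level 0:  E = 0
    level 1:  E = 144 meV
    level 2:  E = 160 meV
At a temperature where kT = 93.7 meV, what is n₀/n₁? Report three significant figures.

n₀/n₁ = exp[−(E₀−E₁)/kT] = exp(−(-144 meV)/(93.7 meV)) = exp(1.5368) = 4.65.

4.65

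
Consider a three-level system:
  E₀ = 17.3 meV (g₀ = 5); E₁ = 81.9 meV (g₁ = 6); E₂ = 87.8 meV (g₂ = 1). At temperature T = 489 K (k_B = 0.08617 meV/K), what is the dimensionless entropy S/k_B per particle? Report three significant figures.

2.22

k_BT = 0.08617 × 489 K = 42.137 meV.
Eᵢ/kT = 0.41057, 1.9437, 2.0837.
Z = Σ gᵢe^(−Eᵢ/kT) = 5·e^(−0.41057) + 6·e^(−1.9437) + 1·e^(−2.0837) = 3.3164 + 0.85904 + 0.12447 = 4.2999.
⟨E⟩ = Σ EᵢPᵢ = 32.247 meV.
S/k_B = ln Z + ⟨E⟩/kT = ln(4.2999) + 32.247/42.137 = 1.4586 + 0.76529 = 2.22.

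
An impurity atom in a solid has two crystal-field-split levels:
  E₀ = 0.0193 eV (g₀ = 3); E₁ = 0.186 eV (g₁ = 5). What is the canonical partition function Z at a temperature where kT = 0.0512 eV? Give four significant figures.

Eᵢ/kT = 0.376953, 3.63281.
Z = Σ gᵢe^(−Eᵢ/kT) = 3·e^(−0.376953) + 5·e^(−3.63281) = 2.05784 + 0.132209 = 2.19005.

Z = 2.190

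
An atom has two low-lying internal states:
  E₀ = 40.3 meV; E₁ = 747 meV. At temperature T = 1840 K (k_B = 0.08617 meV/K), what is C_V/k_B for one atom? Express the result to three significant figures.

0.225

k_BT = 0.08617 × 1840 K = 158.55 meV.
Eᵢ/kT = 0.25418, 4.7114.
Z = Σ e^(−Eᵢ/kT) = e^(−0.25418) + e^(−4.7114) = 0.77555 + 0.0089922 = 0.78454.
⟨E⟩ = 48.400 meV, ⟨E²⟩ = 8001.2 meV².
C_V/k_B = (⟨E²⟩ − ⟨E⟩²)/(kT)² = (8001.2 − 2342.6)/25138 = 0.225.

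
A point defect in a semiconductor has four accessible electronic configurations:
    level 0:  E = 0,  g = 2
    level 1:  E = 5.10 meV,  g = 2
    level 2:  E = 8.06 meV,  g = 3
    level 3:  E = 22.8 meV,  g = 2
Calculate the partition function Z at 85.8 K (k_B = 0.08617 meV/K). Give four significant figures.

Z = 4.103

k_BT = 0.08617 × 85.8 K = 7.39339 meV.
Eᵢ/kT = 0, 0.689805, 1.09016, 3.08384.
Z = Σ gᵢe^(−Eᵢ/kT) = 2·e^(−0) + 2·e^(−0.689805) + 3·e^(−1.09016) + 2·e^(−3.08384) = 2.00000 + 1.00335 + 1.00849 + 0.0915662 = 4.10341.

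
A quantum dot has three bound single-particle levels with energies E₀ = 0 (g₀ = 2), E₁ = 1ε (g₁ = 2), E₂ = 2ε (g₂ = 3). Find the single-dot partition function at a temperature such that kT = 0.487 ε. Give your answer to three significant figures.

Eᵢ/kT = 0, 2.0534, 4.1068.
Z = Σ gᵢe^(−Eᵢ/kT) = 2·e^(−0) + 2·e^(−2.0534) + 3·e^(−4.1068) = 2.0000 + 0.25660 + 0.049381 = 2.3060.

Z = 2.31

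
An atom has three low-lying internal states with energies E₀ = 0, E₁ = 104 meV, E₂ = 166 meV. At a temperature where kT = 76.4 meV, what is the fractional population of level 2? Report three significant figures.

0.0831

Eᵢ/kT = 0, 1.3613, 2.1728.
Z = Σ e^(−Eᵢ/kT) = e^(−0) + e^(−1.3613) + e^(−2.1728) = 1.0000 + 0.25633 + 0.11386 = 1.3702.
P₂ = e^(−E₂/kT) / Z = 0.11386/1.3702 = 0.0831.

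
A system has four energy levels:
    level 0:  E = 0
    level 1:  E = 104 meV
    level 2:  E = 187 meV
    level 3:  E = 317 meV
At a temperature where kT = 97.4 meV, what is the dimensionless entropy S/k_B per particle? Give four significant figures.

Eᵢ/kT = 0, 1.06776, 1.91992, 3.25462.
Z = Σ e^(−Eᵢ/kT) = e^(−0) + e^(−1.06776) + e^(−1.91992) + e^(−3.25462) = 1.00000 + 0.343778 + 0.146619 + 0.0385955 = 1.52899.
⟨E⟩ = Σ EᵢPᵢ = 49.3172 meV.
S/k_B = ln Z + ⟨E⟩/kT = ln(1.52899) + 49.3172/97.4 = 0.424607 + 0.506337 = 0.9309.

0.9309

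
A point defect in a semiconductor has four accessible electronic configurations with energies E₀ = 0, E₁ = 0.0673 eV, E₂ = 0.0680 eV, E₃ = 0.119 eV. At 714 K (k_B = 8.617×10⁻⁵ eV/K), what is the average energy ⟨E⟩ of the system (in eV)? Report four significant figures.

k_BT = 8.617×10⁻⁵ × 714 K = 0.0615254 eV.
Eᵢ/kT = 0, 1.09386, 1.10523, 1.93416.
Z = Σ e^(−Eᵢ/kT) = e^(−0) + e^(−1.09386) + e^(−1.10523) + e^(−1.93416) = 1.00000 + 0.334921 + 0.331135 + 0.144546 = 1.81060.
⟨E⟩ = Σ Eᵢ e^(−Eᵢ/kT) / Z = (0·1.00000 + 0.0673·0.334921 + 0.0680·0.331135 + 0.119·0.144546) / 1.81060 = 0.03439 eV.

0.03439 eV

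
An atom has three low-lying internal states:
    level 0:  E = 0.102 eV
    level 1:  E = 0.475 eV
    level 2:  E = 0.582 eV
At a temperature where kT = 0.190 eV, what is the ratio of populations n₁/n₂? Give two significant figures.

n₁/n₂ = exp[−(E₁−E₂)/kT] = exp(−(-0.107 eV)/(0.190 eV)) = exp(0.5632) = 1.8.

1.8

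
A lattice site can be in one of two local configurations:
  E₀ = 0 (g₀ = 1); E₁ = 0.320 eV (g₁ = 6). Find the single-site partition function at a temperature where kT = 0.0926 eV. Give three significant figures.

Z = 1.19

Eᵢ/kT = 0, 3.4557.
Z = Σ gᵢe^(−Eᵢ/kT) = 1·e^(−0) + 6·e^(−3.4557) = 1.0000 + 0.18939 = 1.1894.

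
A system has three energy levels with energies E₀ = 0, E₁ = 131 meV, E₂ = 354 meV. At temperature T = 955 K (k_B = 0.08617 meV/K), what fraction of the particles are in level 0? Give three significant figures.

k_BT = 0.08617 × 955 K = 82.292 meV.
Eᵢ/kT = 0, 1.5919, 4.3018.
Z = Σ e^(−Eᵢ/kT) = e^(−0) + e^(−1.5919) + e^(−4.3018) = 1.0000 + 0.20354 + 0.013544 = 1.2171.
P₀ = e^(−E₀/kT) / Z = 1.0000/1.2171 = 0.822.

0.822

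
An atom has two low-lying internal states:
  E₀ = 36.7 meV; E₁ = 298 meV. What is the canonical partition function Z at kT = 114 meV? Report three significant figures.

Z = 0.798

Eᵢ/kT = 0.32193, 2.6140.
Z = Σ e^(−Eᵢ/kT) = e^(−0.32193) + e^(−2.6140) = 0.72475 + 0.073241 = 0.79799.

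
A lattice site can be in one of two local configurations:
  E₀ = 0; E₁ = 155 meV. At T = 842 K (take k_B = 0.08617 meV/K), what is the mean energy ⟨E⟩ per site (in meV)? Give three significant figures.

16.4 meV

k_BT = 0.08617 × 842 K = 72.555 meV.
Eᵢ/kT = 0, 2.1363.
Z = Σ e^(−Eᵢ/kT) = e^(−0) + e^(−2.1363) = 1.0000 + 0.11809 = 1.1181.
⟨E⟩ = Σ Eᵢ e^(−Eᵢ/kT) / Z = (0·1.0000 + 155·0.11809) / 1.1181 = 16.4 meV.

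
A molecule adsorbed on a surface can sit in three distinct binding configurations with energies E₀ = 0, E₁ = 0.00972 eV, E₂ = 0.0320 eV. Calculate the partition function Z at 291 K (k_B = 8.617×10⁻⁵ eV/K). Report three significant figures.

Z = 1.96

k_BT = 8.617×10⁻⁵ × 291 K = 0.025075 eV.
Eᵢ/kT = 0, 0.38764, 1.2762.
Z = Σ e^(−Eᵢ/kT) = e^(−0) + e^(−0.38764) + e^(−1.2762) = 1.0000 + 0.67866 + 0.27910 = 1.9578.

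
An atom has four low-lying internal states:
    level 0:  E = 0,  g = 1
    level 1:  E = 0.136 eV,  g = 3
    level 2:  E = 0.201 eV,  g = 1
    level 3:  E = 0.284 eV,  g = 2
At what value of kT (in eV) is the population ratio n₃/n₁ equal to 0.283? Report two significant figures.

0.17 eV

n₃/n₁ = (g₃/g₁) exp[−(E₃−E₁)/kT] = 0.283.
⇒ (E₃−E₁)/kT = ln((2/3)/0.283) = ln(2.356) = 0.8570.
kT = 0.148 eV / 0.8570 = 0.17 eV.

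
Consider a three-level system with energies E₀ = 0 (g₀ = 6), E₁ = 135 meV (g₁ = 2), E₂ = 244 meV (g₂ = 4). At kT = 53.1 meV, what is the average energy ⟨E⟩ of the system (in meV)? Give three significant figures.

5.02 meV

Eᵢ/kT = 0, 2.5424, 4.5951.
Z = Σ gᵢe^(−Eᵢ/kT) = 6·e^(−0) + 2·e^(−2.5424) + 4·e^(−4.5951) = 6.0000 + 0.15735 + 0.040405 = 6.1978.
⟨E⟩ = Σ Eᵢ gᵢe^(−Eᵢ/kT) / Z = (0·6.0000 + 135·0.15735 + 244·0.040405) / 6.1978 = 5.02 meV.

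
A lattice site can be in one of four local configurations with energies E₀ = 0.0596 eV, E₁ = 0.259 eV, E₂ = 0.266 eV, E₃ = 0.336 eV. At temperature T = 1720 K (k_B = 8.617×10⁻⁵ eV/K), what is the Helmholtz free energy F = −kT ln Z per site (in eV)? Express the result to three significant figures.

k_BT = 8.617×10⁻⁵ × 1720 K = 0.14821 eV.
Eᵢ/kT = 0.40213, 1.7475, 1.7948, 2.2671.
Z = Σ e^(−Eᵢ/kT) = e^(−0.40213) + e^(−1.7475) + e^(−1.7948) + e^(−2.2671) = 0.66889 + 0.17421 + 0.16616 + 0.10361 = 1.1129.
F = −kT ln Z = −0.14821 × ln(1.1129) = −0.14821 × 0.10697 = -0.0159 eV.

-0.0159 eV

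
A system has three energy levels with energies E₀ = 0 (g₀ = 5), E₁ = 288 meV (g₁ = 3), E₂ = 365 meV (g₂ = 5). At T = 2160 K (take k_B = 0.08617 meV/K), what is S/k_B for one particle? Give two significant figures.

2.2

k_BT = 0.08617 × 2160 K = 186.1 meV.
Eᵢ/kT = 0, 1.548, 1.961.
Z = Σ gᵢe^(−Eᵢ/kT) = 5·e^(−0) + 3·e^(−1.548) + 5·e^(−1.961) = 5.000 + 0.6380 + 0.7036 = 6.342.
⟨E⟩ = Σ EᵢPᵢ = 69.47 meV.
S/k_B = ln Z + ⟨E⟩/kT = ln(6.342) + 69.47/186.1 = 1.847 + 0.3733 = 2.2.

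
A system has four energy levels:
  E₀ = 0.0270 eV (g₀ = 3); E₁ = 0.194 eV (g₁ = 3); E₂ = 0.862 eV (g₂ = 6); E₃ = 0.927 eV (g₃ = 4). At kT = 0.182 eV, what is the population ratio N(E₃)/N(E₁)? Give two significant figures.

0.024

n₃/n₁ = (g₃/g₁) exp[−(E₃−E₁)/kT] = (4/3) × exp(−(0.733 eV)/(0.182 eV)) = (4/3) × exp(-4.027) = 0.024.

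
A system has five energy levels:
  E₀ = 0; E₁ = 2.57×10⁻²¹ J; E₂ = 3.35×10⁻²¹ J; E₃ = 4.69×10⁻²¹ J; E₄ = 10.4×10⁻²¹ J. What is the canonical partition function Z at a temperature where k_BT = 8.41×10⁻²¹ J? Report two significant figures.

Eᵢ/kT = 0, 0.3056, 0.3983, 0.5577, 1.237.
Z = Σ e^(−Eᵢ/kT) = e^(−0) + e^(−0.3056) + e^(−0.3983) + e^(−0.5577) + e^(−1.237) = 1.000 + 0.7367 + 0.6715 + 0.5725 + 0.2903 = 3.271.

Z = 3.3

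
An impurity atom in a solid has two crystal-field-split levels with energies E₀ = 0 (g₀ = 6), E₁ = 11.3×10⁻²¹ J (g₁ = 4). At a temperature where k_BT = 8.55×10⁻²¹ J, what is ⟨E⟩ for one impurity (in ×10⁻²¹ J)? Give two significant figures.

Eᵢ/kT = 0, 1.322.
Z = Σ gᵢe^(−Eᵢ/kT) = 6·e^(−0) + 4·e^(−1.322) = 6.000 + 1.066 = 7.066.
⟨E⟩ = Σ Eᵢ gᵢe^(−Eᵢ/kT) / Z = (0·6.000 + 11.3·1.066) / 7.066 = 1.7 ×10⁻²¹ J.

1.7 ×10⁻²¹ J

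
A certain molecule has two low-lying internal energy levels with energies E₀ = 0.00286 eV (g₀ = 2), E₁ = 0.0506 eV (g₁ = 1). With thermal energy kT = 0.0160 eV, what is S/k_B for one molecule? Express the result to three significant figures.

0.792

Eᵢ/kT = 0.17875, 3.1625.
Z = Σ gᵢe^(−Eᵢ/kT) = 2·e^(−0.17875) + 1·e^(−3.1625) = 1.6726 + 0.042320 = 1.7149.
⟨E⟩ = Σ EᵢPᵢ = 0.0040382 eV.
S/k_B = ln Z + ⟨E⟩/kT = ln(1.7149) + 0.0040382/0.0160 = 0.53935 + 0.25239 = 0.792.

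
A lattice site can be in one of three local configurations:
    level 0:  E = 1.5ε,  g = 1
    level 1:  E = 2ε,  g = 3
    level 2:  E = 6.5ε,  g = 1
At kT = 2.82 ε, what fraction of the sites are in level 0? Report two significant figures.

0.27

Eᵢ/kT = 0.5319, 0.7092, 2.305.
Z = Σ gᵢe^(−Eᵢ/kT) = 1·e^(−0.5319) + 3·e^(−0.7092) + 1·e^(−2.305) = 0.5875 + 1.476 + 0.09976 = 2.163.
P₀ = g₀ e^(−E₀/kT) / Z = 0.5875/2.163 = 0.27.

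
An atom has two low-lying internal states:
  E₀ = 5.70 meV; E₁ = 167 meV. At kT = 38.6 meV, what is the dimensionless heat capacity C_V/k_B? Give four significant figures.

Eᵢ/kT = 0.147668, 4.32642.
Z = Σ e^(−Eᵢ/kT) = e^(−0.147668) + e^(−4.32642) = 0.862717 + 0.0132148 = 0.875932.
⟨E⟩ = 8.13346 meV, ⟨E²⟩ = 452.749 meV².
C_V/k_B = (⟨E²⟩ − ⟨E⟩²)/(kT)² = (452.749 − 66.1532)/1489.96 = 0.2595.

0.2595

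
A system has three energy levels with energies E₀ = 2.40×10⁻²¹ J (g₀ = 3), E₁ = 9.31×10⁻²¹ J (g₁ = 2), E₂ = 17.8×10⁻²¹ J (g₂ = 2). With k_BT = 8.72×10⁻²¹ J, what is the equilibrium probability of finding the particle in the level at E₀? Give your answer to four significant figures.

0.7063

Eᵢ/kT = 0.275229, 1.06766, 2.04128.
Z = Σ gᵢe^(−Eᵢ/kT) = 3·e^(−0.275229) + 2·e^(−1.06766) + 2·e^(−2.04128) = 2.27819 + 0.687624 + 0.259725 = 3.22554.
P₀ = g₀ e^(−E₀/kT) / Z = 2.27819/3.22554 = 0.7063.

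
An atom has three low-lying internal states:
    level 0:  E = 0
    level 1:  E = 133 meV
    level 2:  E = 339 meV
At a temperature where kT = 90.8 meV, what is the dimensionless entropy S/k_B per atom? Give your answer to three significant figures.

0.568

Eᵢ/kT = 0, 1.4648, 3.7335.
Z = Σ e^(−Eᵢ/kT) = e^(−0) + e^(−1.4648) + e^(−3.7335) = 1.0000 + 0.23112 + 0.023909 = 1.2550.
⟨E⟩ = Σ EᵢPᵢ = 30.951 meV.
S/k_B = ln Z + ⟨E⟩/kT = ln(1.2550) + 30.951/90.8 = 0.22714 + 0.34087 = 0.568.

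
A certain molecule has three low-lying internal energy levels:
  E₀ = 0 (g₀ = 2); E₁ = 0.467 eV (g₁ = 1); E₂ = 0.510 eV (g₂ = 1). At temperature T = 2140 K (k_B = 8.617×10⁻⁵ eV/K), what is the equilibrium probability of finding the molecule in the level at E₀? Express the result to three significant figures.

0.934

k_BT = 8.617×10⁻⁵ × 2140 K = 0.18440 eV.
Eᵢ/kT = 0, 2.5325, 2.7657.
Z = Σ gᵢe^(−Eᵢ/kT) = 2·e^(−0) + 1·e^(−2.5325) + 1·e^(−2.7657) = 2.0000 + 0.079460 + 0.062932 = 2.1424.
P₀ = g₀ e^(−E₀/kT) / Z = 2.0000/2.1424 = 0.934.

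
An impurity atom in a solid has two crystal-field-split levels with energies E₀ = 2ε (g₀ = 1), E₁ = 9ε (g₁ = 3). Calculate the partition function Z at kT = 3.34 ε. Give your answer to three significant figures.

Z = 0.752

Eᵢ/kT = 0.59880, 2.6946.
Z = Σ gᵢe^(−Eᵢ/kT) = 1·e^(−0.59880) + 3·e^(−2.6946) = 0.54947 + 0.20271 = 0.75218.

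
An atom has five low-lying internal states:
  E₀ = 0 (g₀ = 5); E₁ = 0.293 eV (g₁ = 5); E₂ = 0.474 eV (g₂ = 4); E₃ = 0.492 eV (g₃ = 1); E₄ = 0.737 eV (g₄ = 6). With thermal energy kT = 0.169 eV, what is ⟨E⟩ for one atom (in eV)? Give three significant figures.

0.0730 eV

Eᵢ/kT = 0, 1.7337, 2.8047, 2.9112, 4.3609.
Z = Σ gᵢe^(−Eᵢ/kT) = 5·e^(−0) + 5·e^(−1.7337) + 4·e^(−2.8047) + 1·e^(−2.9112) + 6·e^(−4.3609) = 5.0000 + 0.88315 + 0.24210 + 0.054410 + 0.076601 = 6.2563.
⟨E⟩ = Σ Eᵢ gᵢe^(−Eᵢ/kT) / Z = (0·5.0000 + 0.293·0.88315 + 0.474·0.24210 + 0.492·0.054410 + 0.737·0.076601) / 6.2563 = 0.0730 eV.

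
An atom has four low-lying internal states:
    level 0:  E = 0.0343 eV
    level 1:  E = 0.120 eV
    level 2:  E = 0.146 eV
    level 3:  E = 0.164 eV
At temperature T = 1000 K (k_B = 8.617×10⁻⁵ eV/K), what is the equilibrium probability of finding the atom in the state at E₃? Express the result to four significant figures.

k_BT = 8.617×10⁻⁵ × 1000 K = 0.0861700 eV.
Eᵢ/kT = 0.398050, 1.39260, 1.69433, 1.90321.
Z = Σ e^(−Eᵢ/kT) = e^(−0.398050) + e^(−1.39260) + e^(−1.69433) + e^(−1.90321) = 0.671628 + 0.248429 + 0.183722 + 0.149089 = 1.25287.
P₃ = e^(−E₃/kT) / Z = 0.149089/1.25287 = 0.1190.

0.1190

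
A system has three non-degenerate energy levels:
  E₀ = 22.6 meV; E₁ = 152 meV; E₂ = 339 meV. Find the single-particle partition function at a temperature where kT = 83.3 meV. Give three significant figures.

Z = 0.941

Eᵢ/kT = 0.27131, 1.8247, 4.0696.
Z = Σ e^(−Eᵢ/kT) = e^(−0.27131) + e^(−1.8247) + e^(−4.0696) = 0.76238 + 0.16127 + 0.017084 = 0.94073.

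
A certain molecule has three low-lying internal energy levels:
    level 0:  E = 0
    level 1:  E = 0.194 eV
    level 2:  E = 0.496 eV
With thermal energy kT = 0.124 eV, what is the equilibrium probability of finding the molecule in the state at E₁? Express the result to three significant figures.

Eᵢ/kT = 0, 1.5645, 4.0000.
Z = Σ e^(−Eᵢ/kT) = e^(−0) + e^(−1.5645) + e^(−4.0000) = 1.0000 + 0.20919 + 0.018316 = 1.2275.
P₁ = e^(−E₁/kT) / Z = 0.20919/1.2275 = 0.170.

0.170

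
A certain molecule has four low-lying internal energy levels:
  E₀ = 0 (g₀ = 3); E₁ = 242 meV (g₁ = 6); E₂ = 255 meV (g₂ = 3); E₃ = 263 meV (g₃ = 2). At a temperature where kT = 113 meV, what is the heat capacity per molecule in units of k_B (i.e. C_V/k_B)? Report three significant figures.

0.995

Eᵢ/kT = 0, 2.1416, 2.2566, 2.3274.
Z = Σ gᵢe^(−Eᵢ/kT) = 3·e^(−0) + 6·e^(−2.1416) + 3·e^(−2.2566) + 2·e^(−2.3274) = 3.0000 + 0.70480 + 0.31412 + 0.19510 = 4.2140.
⟨E⟩ = 71.660 meV, ⟨E²⟩ = 17844 meV².
C_V/k_B = (⟨E²⟩ − ⟨E⟩²)/(kT)² = (17844 − 5135.2)/12769 = 0.995.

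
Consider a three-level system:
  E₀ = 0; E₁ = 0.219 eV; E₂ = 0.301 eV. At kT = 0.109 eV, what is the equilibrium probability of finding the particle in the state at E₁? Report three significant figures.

0.112

Eᵢ/kT = 0, 2.0092, 2.7615.
Z = Σ e^(−Eᵢ/kT) = e^(−0) + e^(−2.0092) + e^(−2.7615) = 1.0000 + 0.13410 + 0.063197 = 1.1973.
P₁ = e^(−E₁/kT) / Z = 0.13410/1.1973 = 0.112.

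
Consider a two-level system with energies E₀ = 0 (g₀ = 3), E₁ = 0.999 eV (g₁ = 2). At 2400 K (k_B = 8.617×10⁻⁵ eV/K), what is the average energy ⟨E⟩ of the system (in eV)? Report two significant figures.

0.0053 eV

k_BT = 8.617×10⁻⁵ × 2400 K = 0.2068 eV.
Eᵢ/kT = 0, 4.831.
Z = Σ gᵢe^(−Eᵢ/kT) = 3·e^(−0) + 2·e^(−4.831) = 3.000 + 0.01596 = 3.016.
⟨E⟩ = Σ Eᵢ gᵢe^(−Eᵢ/kT) / Z = (0·3.000 + 0.999·0.01596) / 3.016 = 0.0053 eV.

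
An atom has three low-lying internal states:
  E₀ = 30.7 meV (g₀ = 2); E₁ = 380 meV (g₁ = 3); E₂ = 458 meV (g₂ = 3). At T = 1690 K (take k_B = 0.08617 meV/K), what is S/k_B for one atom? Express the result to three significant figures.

1.35

k_BT = 0.08617 × 1690 K = 145.63 meV.
Eᵢ/kT = 0.21081, 2.6094, 3.1450.
Z = Σ gᵢe^(−Eᵢ/kT) = 2·e^(−0.21081) + 3·e^(−2.6094) + 3·e^(−3.1450) = 1.6199 + 0.22074 + 0.12920 = 1.9698.
⟨E⟩ = Σ EᵢPᵢ = 97.871 meV.
S/k_B = ln Z + ⟨E⟩/kT = ln(1.9698) + 97.871/145.63 = 0.67793 + 0.67205 = 1.35.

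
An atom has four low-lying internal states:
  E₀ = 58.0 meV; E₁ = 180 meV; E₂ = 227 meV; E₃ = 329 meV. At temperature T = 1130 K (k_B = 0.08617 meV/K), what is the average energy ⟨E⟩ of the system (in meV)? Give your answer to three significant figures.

111 meV

k_BT = 0.08617 × 1130 K = 97.372 meV.
Eᵢ/kT = 0.59565, 1.8486, 2.3313, 3.3788.
Z = Σ e^(−Eᵢ/kT) = e^(−0.59565) + e^(−1.8486) + e^(−2.3313) + e^(−3.3788) = 0.55120 + 0.15746 + 0.097169 + 0.034088 = 0.83992.
⟨E⟩ = Σ Eᵢ e^(−Eᵢ/kT) / Z = (58.0·0.55120 + 180·0.15746 + 227·0.097169 + 329·0.034088) / 0.83992 = 111 meV.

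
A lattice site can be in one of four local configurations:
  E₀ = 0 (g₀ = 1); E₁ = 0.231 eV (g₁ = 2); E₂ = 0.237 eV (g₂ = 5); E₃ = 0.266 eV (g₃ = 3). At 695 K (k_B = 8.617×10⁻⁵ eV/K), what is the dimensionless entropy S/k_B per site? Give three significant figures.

0.755

k_BT = 8.617×10⁻⁵ × 695 K = 0.059888 eV.
Eᵢ/kT = 0, 3.8572, 3.9574, 4.4416.
Z = Σ gᵢe^(−Eᵢ/kT) = 1·e^(−0) + 2·e^(−3.8572) + 5·e^(−3.9574) + 3·e^(−4.4416) = 1.0000 + 0.042254 + 0.095564 + 0.035331 = 1.1731.
⟨E⟩ = Σ EᵢPᵢ = 0.035638 eV.
S/k_B = ln Z + ⟨E⟩/kT = ln(1.1731) + 0.035638/0.059888 = 0.15965 + 0.59508 = 0.755.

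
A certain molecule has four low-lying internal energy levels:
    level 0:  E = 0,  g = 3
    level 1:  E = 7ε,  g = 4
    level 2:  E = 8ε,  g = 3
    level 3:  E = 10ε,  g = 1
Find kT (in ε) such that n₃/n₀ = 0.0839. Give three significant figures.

7.25 ε

n₃/n₀ = (g₃/g₀) exp[−(E₃−E₀)/kT] = 0.0839.
⇒ (E₃−E₀)/kT = ln((1/3)/0.0839) = ln(3.9730) = 1.3795.
kT = 10ε / 1.3795 = 7.25 ε.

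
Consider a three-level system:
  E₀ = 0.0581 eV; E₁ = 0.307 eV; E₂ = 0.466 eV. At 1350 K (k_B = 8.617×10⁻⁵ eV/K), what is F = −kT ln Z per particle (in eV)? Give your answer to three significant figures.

0.0421 eV

k_BT = 8.617×10⁻⁵ × 1350 K = 0.11633 eV.
Eᵢ/kT = 0.49944, 2.6390, 4.0058.
Z = Σ e^(−Eᵢ/kT) = e^(−0.49944) + e^(−2.6390) + e^(−4.0058) = 0.60687 + 0.071433 + 0.018210 = 0.69651.
F = −kT ln Z = −0.11633 × ln(0.69651) = −0.11633 × -0.36167 = 0.0421 eV.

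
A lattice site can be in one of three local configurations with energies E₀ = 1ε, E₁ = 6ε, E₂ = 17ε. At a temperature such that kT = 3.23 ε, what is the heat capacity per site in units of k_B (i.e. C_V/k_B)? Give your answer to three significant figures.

0.471

Eᵢ/kT = 0.30960, 1.8576, 5.2632.
Z = Σ e^(−Eᵢ/kT) = e^(−0.30960) + e^(−1.8576) + e^(−5.2632) = 0.73374 + 0.15605 + 0.0051787 = 0.89497.
⟨E⟩ = 1.9644 ε, ⟨E²⟩ = 8.7692 ε².
C_V/k_B = (⟨E²⟩ − ⟨E⟩²)/(kT)² = (8.7692 − 3.8589)/10.433 = 0.471.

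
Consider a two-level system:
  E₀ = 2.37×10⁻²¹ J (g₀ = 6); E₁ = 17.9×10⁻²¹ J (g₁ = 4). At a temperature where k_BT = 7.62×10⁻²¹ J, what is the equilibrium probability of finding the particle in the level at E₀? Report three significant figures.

0.920

Eᵢ/kT = 0.31102, 2.3491.
Z = Σ gᵢe^(−Eᵢ/kT) = 6·e^(−0.31102) + 4·e^(−2.3491) = 4.3962 + 0.38182 = 4.7780.
P₀ = g₀ e^(−E₀/kT) / Z = 4.3962/4.7780 = 0.920.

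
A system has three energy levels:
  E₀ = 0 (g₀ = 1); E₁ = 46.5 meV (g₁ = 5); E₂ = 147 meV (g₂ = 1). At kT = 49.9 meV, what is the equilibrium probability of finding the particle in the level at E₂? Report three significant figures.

Eᵢ/kT = 0, 0.93186, 2.9459.
Z = Σ gᵢe^(−Eᵢ/kT) = 1·e^(−0) + 5·e^(−0.93186) + 1·e^(−2.9459) = 1.0000 + 1.9691 + 0.052555 = 3.0217.
P₂ = g₂ e^(−E₂/kT) / Z = 0.052555/3.0217 = 0.0174.

0.0174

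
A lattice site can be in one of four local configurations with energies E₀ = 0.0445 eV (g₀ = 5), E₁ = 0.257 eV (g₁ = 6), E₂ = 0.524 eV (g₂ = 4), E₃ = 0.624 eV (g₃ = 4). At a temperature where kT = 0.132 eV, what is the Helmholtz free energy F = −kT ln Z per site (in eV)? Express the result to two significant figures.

Eᵢ/kT = 0.3371, 1.947, 3.970, 4.727.
Z = Σ gᵢe^(−Eᵢ/kT) = 5·e^(−0.3371) + 6·e^(−1.947) + 4·e^(−3.970) + 4·e^(−4.727) = 3.569 + 0.8562 + 0.07549 + 0.03541 = 4.536.
F = −kT ln Z = −0.132 × ln(4.536) = −0.132 × 1.512 = -0.20 eV.

-0.20 eV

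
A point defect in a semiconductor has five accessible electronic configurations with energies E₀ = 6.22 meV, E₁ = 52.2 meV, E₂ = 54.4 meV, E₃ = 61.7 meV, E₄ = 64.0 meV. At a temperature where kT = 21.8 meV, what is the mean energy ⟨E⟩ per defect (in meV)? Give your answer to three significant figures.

20.2 meV

Eᵢ/kT = 0.28532, 2.3945, 2.4954, 2.8303, 2.9358.
Z = Σ e^(−Eᵢ/kT) = e^(−0.28532) + e^(−2.3945) + e^(−2.4954) + e^(−2.8303) + e^(−2.9358) = 0.75177 + 0.091218 + 0.082463 + 0.058995 + 0.053088 = 1.0375.
⟨E⟩ = Σ Eᵢ e^(−Eᵢ/kT) / Z = (6.22·0.75177 + 52.2·0.091218 + 54.4·0.082463 + 61.7·0.058995 + 64.0·0.053088) / 1.0375 = 20.2 meV.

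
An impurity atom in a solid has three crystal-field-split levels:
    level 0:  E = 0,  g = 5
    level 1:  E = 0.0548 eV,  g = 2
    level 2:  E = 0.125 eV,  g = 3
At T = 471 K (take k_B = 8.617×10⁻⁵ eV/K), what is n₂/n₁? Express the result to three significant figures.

k_BT = 8.617×10⁻⁵ × 471 K = 0.040586 eV.
n₂/n₁ = (g₂/g₁) exp[−(E₂−E₁)/kT] = (3/2) × exp(−(0.0702 eV)/(0.040586 eV)) = (3/2) × exp(-1.7297) = 0.266.

0.266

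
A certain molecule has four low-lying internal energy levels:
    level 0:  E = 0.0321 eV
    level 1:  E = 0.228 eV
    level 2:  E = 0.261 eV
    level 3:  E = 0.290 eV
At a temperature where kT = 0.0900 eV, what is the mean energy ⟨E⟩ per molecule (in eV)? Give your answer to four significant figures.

0.07606 eV

Eᵢ/kT = 0.356667, 2.53333, 2.90000, 3.22222.
Z = Σ e^(−Eᵢ/kT) = e^(−0.356667) + e^(−2.53333) + e^(−2.90000) + e^(−3.22222) = 0.700006 + 0.0793942 + 0.0550232 + 0.0398665 = 0.874290.
⟨E⟩ = Σ Eᵢ e^(−Eᵢ/kT) / Z = (0.0321·0.700006 + 0.228·0.0793942 + 0.261·0.0550232 + 0.290·0.0398665) / 0.874290 = 0.07606 eV.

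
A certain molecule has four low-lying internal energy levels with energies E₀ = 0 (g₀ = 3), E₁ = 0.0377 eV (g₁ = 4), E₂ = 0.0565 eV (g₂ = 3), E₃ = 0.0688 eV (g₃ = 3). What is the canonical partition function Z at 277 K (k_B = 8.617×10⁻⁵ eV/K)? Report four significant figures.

k_BT = 8.617×10⁻⁵ × 277 K = 0.0238691 eV.
Eᵢ/kT = 0, 1.57945, 2.36708, 2.88239.
Z = Σ gᵢe^(−Eᵢ/kT) = 3·e^(−0) + 4·e^(−1.57945) + 3·e^(−2.36708) + 3·e^(−2.88239) = 3.00000 + 0.824354 + 0.281262 + 0.168002 = 4.27362.

Z = 4.274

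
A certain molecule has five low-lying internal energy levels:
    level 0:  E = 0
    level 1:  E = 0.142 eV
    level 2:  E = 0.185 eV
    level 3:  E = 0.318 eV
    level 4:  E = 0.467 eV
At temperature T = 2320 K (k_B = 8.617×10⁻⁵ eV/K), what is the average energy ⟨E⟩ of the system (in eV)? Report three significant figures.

0.116 eV

k_BT = 8.617×10⁻⁵ × 2320 K = 0.19991 eV.
Eᵢ/kT = 0, 0.71032, 0.92542, 1.5907, 2.3361.
Z = Σ e^(−Eᵢ/kT) = e^(−0) + e^(−0.71032) + e^(−0.92542) + e^(−1.5907) + e^(−2.3361) = 1.0000 + 0.49149 + 0.39636 + 0.20378 + 0.096704 = 2.1883.
⟨E⟩ = Σ Eᵢ e^(−Eᵢ/kT) / Z = (0·1.0000 + 0.142·0.49149 + 0.185·0.39636 + 0.318·0.20378 + 0.467·0.096704) / 2.1883 = 0.116 eV.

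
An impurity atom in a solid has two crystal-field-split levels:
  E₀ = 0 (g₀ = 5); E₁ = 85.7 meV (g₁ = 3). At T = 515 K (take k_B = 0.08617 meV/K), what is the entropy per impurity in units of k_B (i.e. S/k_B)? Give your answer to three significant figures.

k_BT = 0.08617 × 515 K = 44.378 meV.
Eᵢ/kT = 0, 1.9311.
Z = Σ gᵢe^(−Eᵢ/kT) = 5·e^(−0) + 3·e^(−1.9311) = 5.0000 + 0.43497 = 5.4350.
⟨E⟩ = Σ EᵢPᵢ = 6.8587 meV.
S/k_B = ln Z + ⟨E⟩/kT = ln(5.4350) + 6.8587/44.378 = 1.6929 + 0.15455 = 1.85.

1.85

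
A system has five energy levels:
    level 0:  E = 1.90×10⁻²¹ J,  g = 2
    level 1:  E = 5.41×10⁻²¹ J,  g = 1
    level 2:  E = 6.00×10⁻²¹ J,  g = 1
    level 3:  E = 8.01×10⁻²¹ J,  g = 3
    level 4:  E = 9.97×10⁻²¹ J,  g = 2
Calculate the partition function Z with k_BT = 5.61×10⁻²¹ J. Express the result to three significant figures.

Eᵢ/kT = 0.33868, 0.96435, 1.0695, 1.4278, 1.7772.
Z = Σ gᵢe^(−Eᵢ/kT) = 2·e^(−0.33868) + 1·e^(−0.96435) + 1·e^(−1.0695) + 3·e^(−1.4278) + 2·e^(−1.7772) = 1.4254 + 0.38123 + 0.34318 + 0.71951 + 0.33822 = 3.2075.

Z = 3.21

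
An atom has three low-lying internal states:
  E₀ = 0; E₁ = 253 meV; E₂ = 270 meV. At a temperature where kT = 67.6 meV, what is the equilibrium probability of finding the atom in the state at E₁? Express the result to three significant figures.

0.0227

Eᵢ/kT = 0, 3.7426, 3.9941.
Z = Σ e^(−Eᵢ/kT) = e^(−0) + e^(−3.7426) + e^(−3.9941) = 1.0000 + 0.023692 + 0.018424 = 1.0421.
P₁ = e^(−E₁/kT) / Z = 0.023692/1.0421 = 0.0227.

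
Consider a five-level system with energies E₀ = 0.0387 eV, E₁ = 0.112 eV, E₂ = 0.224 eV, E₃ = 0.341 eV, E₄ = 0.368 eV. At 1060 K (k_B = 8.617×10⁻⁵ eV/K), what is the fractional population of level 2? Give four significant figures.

0.08002

k_BT = 8.617×10⁻⁵ × 1060 K = 0.0913402 eV.
Eᵢ/kT = 0.423691, 1.22619, 2.45237, 3.73330, 4.02889.
Z = Σ e^(−Eᵢ/kT) = e^(−0.423691) + e^(−1.22619) + e^(−2.45237) + e^(−3.73330) + e^(−4.02889) = 0.654626 + 0.293408 + 0.0860893 + 0.0239138 + 0.0177941 = 1.07583.
P₂ = e^(−E₂/kT) / Z = 0.0860893/1.07583 = 0.08002.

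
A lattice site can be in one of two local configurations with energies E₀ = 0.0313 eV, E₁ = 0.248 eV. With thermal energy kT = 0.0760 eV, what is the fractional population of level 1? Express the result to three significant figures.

0.0546

Eᵢ/kT = 0.41184, 3.2632.
Z = Σ e^(−Eᵢ/kT) = e^(−0.41184) + e^(−3.2632) = 0.66243 + 0.038266 = 0.70070.
P₁ = e^(−E₁/kT) / Z = 0.038266/0.70070 = 0.0546.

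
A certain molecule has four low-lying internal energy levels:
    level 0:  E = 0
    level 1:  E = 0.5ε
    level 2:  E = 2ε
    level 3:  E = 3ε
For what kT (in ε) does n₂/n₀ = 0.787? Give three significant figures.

n₂/n₀ = exp[−(E₂−E₀)/kT] = 0.787.
⇒ (E₂−E₀)/kT = ln(1/0.787) = ln(1.2706) = 0.23949.
kT = 2ε / 0.23949 = 8.35 ε.

8.35 ε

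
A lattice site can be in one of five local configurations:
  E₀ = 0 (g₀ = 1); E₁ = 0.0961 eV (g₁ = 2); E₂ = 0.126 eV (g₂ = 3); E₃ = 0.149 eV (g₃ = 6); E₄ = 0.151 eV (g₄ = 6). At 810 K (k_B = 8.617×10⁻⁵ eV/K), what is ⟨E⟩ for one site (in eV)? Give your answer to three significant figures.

k_BT = 8.617×10⁻⁵ × 810 K = 0.069798 eV.
Eᵢ/kT = 0, 1.3768, 1.8052, 2.1347, 2.1634.
Z = Σ gᵢe^(−Eᵢ/kT) = 1·e^(−0) + 2·e^(−1.3768) + 3·e^(−1.8052) + 6·e^(−2.1347) + 6·e^(−2.1634) = 1.0000 + 0.50477 + 0.49332 + 0.70968 + 0.68960 = 3.3974.
⟨E⟩ = Σ Eᵢ gᵢe^(−Eᵢ/kT) / Z = (0·1.0000 + 0.0961·0.50477 + 0.126·0.49332 + 0.149·0.70968 + 0.151·0.68960) / 3.3974 = 0.0943 eV.

0.0943 eV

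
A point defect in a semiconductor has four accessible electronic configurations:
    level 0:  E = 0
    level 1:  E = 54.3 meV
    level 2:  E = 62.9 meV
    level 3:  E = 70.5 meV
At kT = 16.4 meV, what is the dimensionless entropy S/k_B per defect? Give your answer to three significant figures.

Eᵢ/kT = 0, 3.3110, 3.8354, 4.2988.
Z = Σ e^(−Eᵢ/kT) = e^(−0) + e^(−3.3110) + e^(−3.8354) + e^(−4.2988) = 1.0000 + 0.036480 + 0.021593 + 0.013585 = 1.0717.
⟨E⟩ = Σ EᵢPᵢ = 4.0093 meV.
S/k_B = ln Z + ⟨E⟩/kT = ln(1.0717) + 4.0093/16.4 = 0.069246 + 0.24447 = 0.314.

0.314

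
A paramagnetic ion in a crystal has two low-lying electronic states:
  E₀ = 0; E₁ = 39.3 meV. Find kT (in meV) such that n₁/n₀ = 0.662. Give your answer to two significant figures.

95 meV

n₁/n₀ = exp[−(E₁−E₀)/kT] = 0.662.
⇒ (E₁−E₀)/kT = ln(1/0.662) = ln(1.511) = 0.4128.
kT = 39.3 meV / 0.4128 = 95 meV.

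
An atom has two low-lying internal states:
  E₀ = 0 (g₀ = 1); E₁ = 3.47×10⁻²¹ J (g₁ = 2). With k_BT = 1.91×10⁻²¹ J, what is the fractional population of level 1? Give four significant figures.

0.2453

Eᵢ/kT = 0, 1.81675.
Z = Σ gᵢe^(−Eᵢ/kT) = 1·e^(−0) + 2·e^(−1.81675) = 1.00000 + 0.325106 = 1.32511.
P₁ = g₁ e^(−E₁/kT) / Z = 0.325106/1.32511 = 0.2453.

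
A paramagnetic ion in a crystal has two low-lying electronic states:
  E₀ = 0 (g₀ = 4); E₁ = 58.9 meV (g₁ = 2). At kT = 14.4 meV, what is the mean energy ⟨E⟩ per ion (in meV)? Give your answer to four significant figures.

Eᵢ/kT = 0, 4.09028.
Z = Σ gᵢe^(−Eᵢ/kT) = 4·e^(−0) + 2·e^(−4.09028) = 4.00000 + 0.0334691 = 4.03347.
⟨E⟩ = Σ Eᵢ gᵢe^(−Eᵢ/kT) / Z = (0·4.00000 + 58.9·0.0334691) / 4.03347 = 0.4887 meV.

0.4887 meV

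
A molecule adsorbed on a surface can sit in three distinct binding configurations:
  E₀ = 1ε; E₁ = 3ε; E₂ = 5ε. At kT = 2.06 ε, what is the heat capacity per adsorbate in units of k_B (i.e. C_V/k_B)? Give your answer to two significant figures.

0.41

Eᵢ/kT = 0.4854, 1.456, 2.427.
Z = Σ e^(−Eᵢ/kT) = e^(−0.4854) + e^(−1.456) + e^(−2.427) = 0.6155 + 0.2332 + 0.08830 = 0.9370.
⟨E⟩ = 1.875 ε, ⟨E²⟩ = 5.253 ε².
C_V/k_B = (⟨E²⟩ − ⟨E⟩²)/(kT)² = (5.253 − 3.516)/4.244 = 0.41.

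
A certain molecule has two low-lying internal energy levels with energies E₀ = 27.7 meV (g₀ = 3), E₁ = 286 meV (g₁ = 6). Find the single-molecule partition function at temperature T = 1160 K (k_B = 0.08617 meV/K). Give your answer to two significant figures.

Z = 2.6

k_BT = 0.08617 × 1160 K = 99.96 meV.
Eᵢ/kT = 0.2771, 2.861.
Z = Σ gᵢe^(−Eᵢ/kT) = 3·e^(−0.2771) + 6·e^(−2.861) = 2.274 + 0.3433 = 2.617.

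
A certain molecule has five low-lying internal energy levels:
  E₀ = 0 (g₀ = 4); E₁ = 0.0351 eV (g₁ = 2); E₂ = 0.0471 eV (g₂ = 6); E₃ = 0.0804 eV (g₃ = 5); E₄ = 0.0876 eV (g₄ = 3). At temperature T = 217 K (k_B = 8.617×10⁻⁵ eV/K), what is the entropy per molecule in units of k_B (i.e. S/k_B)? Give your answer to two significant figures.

2.0

k_BT = 8.617×10⁻⁵ × 217 K = 0.01870 eV.
Eᵢ/kT = 0, 1.877, 2.519, 4.299, 4.684.
Z = Σ gᵢe^(−Eᵢ/kT) = 4·e^(−0) + 2·e^(−1.877) + 6·e^(−2.519) + 5·e^(−4.299) + 3·e^(−4.684) = 4.000 + 0.3061 + 0.4832 + 0.06791 + 0.02773 = 4.885.
⟨E⟩ = Σ EᵢPᵢ = 0.008473 eV.
S/k_B = ln Z + ⟨E⟩/kT = ln(4.885) + 0.008473/0.01870 = 1.586 + 0.4531 = 2.0.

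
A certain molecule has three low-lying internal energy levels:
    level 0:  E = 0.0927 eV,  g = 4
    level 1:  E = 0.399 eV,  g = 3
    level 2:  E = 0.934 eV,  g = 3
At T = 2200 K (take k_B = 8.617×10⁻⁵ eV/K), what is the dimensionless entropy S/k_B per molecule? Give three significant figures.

1.77

k_BT = 8.617×10⁻⁵ × 2200 K = 0.18957 eV.
Eᵢ/kT = 0.48900, 2.1048, 4.9269.
Z = Σ gᵢe^(−Eᵢ/kT) = 4·e^(−0.48900) + 3·e^(−2.1048) + 3·e^(−4.9269) = 2.4530 + 0.36561 + 0.021747 = 2.8404.
⟨E⟩ = Σ EᵢPᵢ = 0.13857 eV.
S/k_B = ln Z + ⟨E⟩/kT = ln(2.8404) + 0.13857/0.18957 = 1.0439 + 0.73097 = 1.77.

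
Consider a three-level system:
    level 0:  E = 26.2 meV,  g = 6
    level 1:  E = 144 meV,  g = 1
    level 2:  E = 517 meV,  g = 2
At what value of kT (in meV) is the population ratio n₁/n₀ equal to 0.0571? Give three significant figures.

n₁/n₀ = (g₁/g₀) exp[−(E₁−E₀)/kT] = 0.0571.
⇒ (E₁−E₀)/kT = ln((1/6)/0.0571) = ln(2.9189) = 1.0712.
kT = 117.8 meV / 1.0712 = 110 meV.

110 meV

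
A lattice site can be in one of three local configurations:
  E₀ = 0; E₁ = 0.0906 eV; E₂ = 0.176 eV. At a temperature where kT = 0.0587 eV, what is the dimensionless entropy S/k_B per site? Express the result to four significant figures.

0.6132

Eᵢ/kT = 0, 1.54344, 2.99830.
Z = Σ e^(−Eᵢ/kT) = e^(−0) + e^(−1.54344) + e^(−2.99830) = 1.00000 + 0.213645 + 0.0498718 = 1.26352.
⟨E⟩ = Σ EᵢPᵢ = 0.0222661 eV.
S/k_B = ln Z + ⟨E⟩/kT = ln(1.26352) + 0.0222661/0.0587 = 0.233901 + 0.379320 = 0.6132.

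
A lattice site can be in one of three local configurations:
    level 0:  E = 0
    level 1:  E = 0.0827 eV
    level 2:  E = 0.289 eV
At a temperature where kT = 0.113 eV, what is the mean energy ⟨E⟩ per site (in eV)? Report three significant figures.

Eᵢ/kT = 0, 0.73186, 2.5575.
Z = Σ e^(−Eᵢ/kT) = e^(−0) + e^(−0.73186) + e^(−2.5575) = 1.0000 + 0.48101 + 0.077498 = 1.5585.
⟨E⟩ = Σ Eᵢ e^(−Eᵢ/kT) / Z = (0·1.0000 + 0.0827·0.48101 + 0.289·0.077498) / 1.5585 = 0.0399 eV.

0.0399 eV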